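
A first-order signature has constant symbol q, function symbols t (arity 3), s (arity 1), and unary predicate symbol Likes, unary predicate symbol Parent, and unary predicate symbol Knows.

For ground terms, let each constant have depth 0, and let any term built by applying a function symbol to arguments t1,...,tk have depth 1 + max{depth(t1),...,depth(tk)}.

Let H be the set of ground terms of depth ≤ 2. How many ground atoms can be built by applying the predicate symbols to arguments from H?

93

First count ground terms of depth ≤ 2.
Let N_k count ground terms of depth at most k. Each non-constant term of depth ≤ k is some function symbol applied to depth-≤(k−1) arguments, giving N_k = 1 + N_{k-1}^3 + N_{k-1}.
N_0 = 1
N_1 = 1 + 1^3 + 1 = 3
N_2 = 1 + 3^3 + 3 = 31
So |H| = 31.
Ground atoms are formed by filling each argument slot of a predicate with a term from H, so an r-ary predicate gives |H|^r atoms:
  Likes: 31;  Parent: 31;  Knows: 31
Total ground atoms: 31 + 31 + 31 = 93.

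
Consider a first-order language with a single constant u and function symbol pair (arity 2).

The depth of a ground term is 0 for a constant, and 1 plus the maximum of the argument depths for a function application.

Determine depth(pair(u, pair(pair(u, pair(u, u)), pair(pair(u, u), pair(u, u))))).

depth(pair(u, u)) = 1 + max(0, 0) = 1
depth(pair(u, pair(u, u))) = 1 + max(0, 1) = 2
depth(pair(pair(u, u), pair(u, u))) = 1 + max(1, 1) = 2
depth(pair(pair(u, pair(u, u)), pair(pair(u, u), pair(u, u)))) = 1 + max(2, 2) = 3
depth(pair(u, pair(pair(u, pair(u, u)), pair(pair(u, u), pair(u, u))))) = 1 + max(0, 3) = 4

4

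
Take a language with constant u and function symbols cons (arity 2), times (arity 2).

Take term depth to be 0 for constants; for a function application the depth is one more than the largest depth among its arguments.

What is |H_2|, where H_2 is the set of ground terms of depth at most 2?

If N_k denotes the number of depth-≤k ground terms, the 1 constant gives N_0 = 1, and each function symbol of arity r contributes N_{k-1}^r new terms at level k: N_k = 1 + N_{k-1}^2 + N_{k-1}^2.
N_0 = 1
N_1 = 1 + 1^2 + 1^2 = 3
N_2 = 1 + 3^2 + 3^2 = 19

19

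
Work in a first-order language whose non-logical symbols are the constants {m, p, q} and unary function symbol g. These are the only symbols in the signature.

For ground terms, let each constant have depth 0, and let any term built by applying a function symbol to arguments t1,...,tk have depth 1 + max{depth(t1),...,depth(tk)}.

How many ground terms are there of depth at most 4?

Count level by level. With function symbols g/1, the terms of depth ≤ k are the 3 constants together with each function applied to depth-≤(k−1) tuples, so N_k = 3 + N_{k-1}.
N_0 = 3
N_1 = 3 + 3 = 6
N_2 = 3 + 6 = 9
N_3 = 3 + 9 = 12
N_4 = 3 + 12 = 15

15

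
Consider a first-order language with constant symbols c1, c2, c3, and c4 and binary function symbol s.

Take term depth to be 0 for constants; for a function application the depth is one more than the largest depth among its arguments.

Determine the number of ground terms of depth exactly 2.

Let N_k = |{terms of depth ≤ k}|. Then N_0 = 4 and N_k = 4 + N_{k-1}^2 for k ≥ 1 (one summand per function symbol, arity giving the exponent).
N_0 = 4
N_1 = 4 + 4^2 = 20
N_2 = 4 + 20^2 = 404
Terms of depth exactly 2: N_2 − N_1 = 404 − 20 = 384.

384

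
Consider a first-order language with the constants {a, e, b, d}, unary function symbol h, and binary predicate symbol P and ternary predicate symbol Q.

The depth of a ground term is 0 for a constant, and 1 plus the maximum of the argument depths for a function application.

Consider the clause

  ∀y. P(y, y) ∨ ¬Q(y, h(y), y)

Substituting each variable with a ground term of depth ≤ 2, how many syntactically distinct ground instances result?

12

Ground terms of depth ≤ 2:
  If N_k denotes the number of depth-≤k ground terms, the 4 constants give N_0 = 4, and each function symbol of arity r contributes N_{k-1}^r new terms at level k: N_k = 4 + N_{k-1}.
  N_0 = 4
  N_1 = 4 + 4 = 8
  N_2 = 4 + 8 = 12
  Explicitly: a, e, b, d, h(a), h(e), h(b), h(d), h(h(a)), h(h(e)), h(h(b)), h(h(d)).
So there are 12 ground terms available for substitution.
There is 1 variable to instantiate (y),  occurring in at least one literal, so different choices give different ground instances.
Number of ground instances = 12.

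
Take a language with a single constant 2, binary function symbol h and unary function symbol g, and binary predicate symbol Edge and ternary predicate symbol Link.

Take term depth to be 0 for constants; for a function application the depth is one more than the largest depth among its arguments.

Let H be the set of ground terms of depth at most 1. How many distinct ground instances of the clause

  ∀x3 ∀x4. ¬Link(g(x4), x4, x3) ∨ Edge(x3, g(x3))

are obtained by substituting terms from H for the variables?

9

Ground terms of depth ≤ 1:
  Let N_k = |{terms of depth ≤ k}|. Then N_0 = 1 and N_k = 1 + N_{k-1}^2 + N_{k-1} for k ≥ 1 (one summand per function symbol, arity giving the exponent).
  N_0 = 1
  N_1 = 1 + 1^2 + 1 = 3
  Explicitly: 2, h(2, 2), g(2).
So there are 3 ground terms available for substitution.
There are 2 variables to instantiate (x3, x4), each occurring in at least one literal, so different choices give different ground instances.
Number of ground instances = 3^2 = 9.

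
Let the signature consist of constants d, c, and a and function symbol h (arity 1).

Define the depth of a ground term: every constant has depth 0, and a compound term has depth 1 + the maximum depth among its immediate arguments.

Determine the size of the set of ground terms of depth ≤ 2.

9

Let N_k = |{terms of depth ≤ k}|. Then N_0 = 3 and N_k = 3 + N_{k-1} for k ≥ 1 (one summand per function symbol, arity giving the exponent).
N_0 = 3
N_1 = 3 + 3 = 6
N_2 = 3 + 6 = 9
Explicitly: d, c, a, h(d), h(c), h(a), h(h(d)), h(h(c)), h(h(a)).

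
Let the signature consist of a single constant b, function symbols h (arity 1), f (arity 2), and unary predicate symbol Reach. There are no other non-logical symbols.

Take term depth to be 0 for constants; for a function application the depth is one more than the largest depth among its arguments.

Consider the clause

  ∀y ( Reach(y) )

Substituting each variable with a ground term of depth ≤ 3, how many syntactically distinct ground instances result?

183

Ground terms of depth ≤ 3:
  If N_k denotes the number of depth-≤k ground terms, the 1 constant gives N_0 = 1, and each function symbol of arity r contributes N_{k-1}^r new terms at level k: N_k = 1 + N_{k-1} + N_{k-1}^2.
  N_0 = 1
  N_1 = 1 + 1 + 1^2 = 3
  N_2 = 1 + 3 + 3^2 = 13
  N_3 = 1 + 13 + 13^2 = 183
So there are 183 ground terms available for substitution.
The variable y ranges independently over the available ground terms, and distinct assignments produce distinct instances.
Number of ground instances = 183.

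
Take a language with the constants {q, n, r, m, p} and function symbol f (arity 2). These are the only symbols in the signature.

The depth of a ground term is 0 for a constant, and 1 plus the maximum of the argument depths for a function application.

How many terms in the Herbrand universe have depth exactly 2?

Write N_k for the number of ground terms of depth ≤ k. A term of depth ≤ k is either a constant or a function symbol applied to arguments of depth ≤ k−1, so N_k = 5 + N_{k-1}^2.
N_0 = 5
N_1 = 5 + 5^2 = 30
N_2 = 5 + 30^2 = 905
Terms of depth exactly 2: N_2 − N_1 = 905 − 30 = 875.

875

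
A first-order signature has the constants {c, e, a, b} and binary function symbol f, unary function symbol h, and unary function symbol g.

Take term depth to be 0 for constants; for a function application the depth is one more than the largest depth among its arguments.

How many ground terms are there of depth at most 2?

844

If N_k denotes the number of depth-≤k ground terms, the 4 constants give N_0 = 4, and each function symbol of arity r contributes N_{k-1}^r new terms at level k: N_k = 4 + N_{k-1}^2 + N_{k-1} + N_{k-1}.
N_0 = 4
N_1 = 4 + 4^2 + 4 + 4 = 28
N_2 = 4 + 28^2 + 28 + 28 = 844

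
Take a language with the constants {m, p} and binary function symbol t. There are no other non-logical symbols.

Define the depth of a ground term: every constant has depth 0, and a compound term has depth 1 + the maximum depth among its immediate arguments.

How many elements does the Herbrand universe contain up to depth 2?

38

If N_k denotes the number of depth-≤k ground terms, the 2 constants give N_0 = 2, and each function symbol of arity r contributes N_{k-1}^r new terms at level k: N_k = 2 + N_{k-1}^2.
N_0 = 2
N_1 = 2 + 2^2 = 6
N_2 = 2 + 6^2 = 38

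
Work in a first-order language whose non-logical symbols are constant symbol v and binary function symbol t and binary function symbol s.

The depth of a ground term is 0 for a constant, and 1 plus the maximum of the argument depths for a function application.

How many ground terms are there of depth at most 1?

Let N_k = |{terms of depth ≤ k}|. Then N_0 = 1 and N_k = 1 + N_{k-1}^2 + N_{k-1}^2 for k ≥ 1 (one summand per function symbol, arity giving the exponent).
N_0 = 1
N_1 = 1 + 1^2 + 1^2 = 3

3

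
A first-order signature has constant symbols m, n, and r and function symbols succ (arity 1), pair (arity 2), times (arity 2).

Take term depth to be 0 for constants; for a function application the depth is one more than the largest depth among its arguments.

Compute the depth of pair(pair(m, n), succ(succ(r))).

depth(pair(m, n)) = 1 + max(0, 0) = 1
depth(succ(r)) = 1 + depth(r) = 1 + 0 = 1
depth(succ(succ(r))) = 1 + depth(succ(r)) = 1 + 1 = 2
depth(pair(pair(m, n), succ(succ(r)))) = 1 + max(1, 2) = 3

3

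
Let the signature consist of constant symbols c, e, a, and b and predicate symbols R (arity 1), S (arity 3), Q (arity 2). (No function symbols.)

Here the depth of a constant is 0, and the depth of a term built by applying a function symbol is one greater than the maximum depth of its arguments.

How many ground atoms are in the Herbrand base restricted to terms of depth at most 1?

First count ground terms of depth ≤ 1.
With no function symbols every ground term is a constant, so there are exactly 4 ground terms at every depth bound.
N_0 = 4
N_1 = 4
Explicitly: c, e, a, b.
So |H| = 4.
Each predicate of arity r yields |H|^r ground atoms (one per choice of an r-tuple from H):
  R: 4;  S: 4^3 = 64;  Q: 4^2 = 16
Total ground atoms: 4 + 64 + 16 = 84.

84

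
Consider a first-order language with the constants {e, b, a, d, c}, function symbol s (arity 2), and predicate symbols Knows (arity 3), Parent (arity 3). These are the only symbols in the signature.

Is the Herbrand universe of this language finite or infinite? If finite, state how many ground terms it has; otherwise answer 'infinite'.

infinite

The signature has at least one function symbol (s, arity 2) and at least one constant (e).
Iterating s gives infinitely many distinct ground terms: e, s(e, e), s(s(e, e), s(e, e)), ...
So the Herbrand universe is infinite.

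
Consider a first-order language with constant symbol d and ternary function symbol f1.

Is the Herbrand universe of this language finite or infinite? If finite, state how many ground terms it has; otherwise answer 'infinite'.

The signature has at least one function symbol (f1, arity 3) and at least one constant (d).
Iterating f1 gives infinitely many distinct ground terms: d, f1(d, d, d), f1(f1(d, d, d), f1(d, d, d), f1(d, d, d)), ...
So the Herbrand universe is infinite.

infinite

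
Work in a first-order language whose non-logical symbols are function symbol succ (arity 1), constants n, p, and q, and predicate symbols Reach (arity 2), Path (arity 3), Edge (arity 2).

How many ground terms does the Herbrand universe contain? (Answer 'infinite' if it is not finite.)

infinite

The signature has at least one function symbol (succ, arity 1) and at least one constant (n).
Iterating succ gives infinitely many distinct ground terms: n, succ(n), succ(succ(n)), ...
So the Herbrand universe is infinite.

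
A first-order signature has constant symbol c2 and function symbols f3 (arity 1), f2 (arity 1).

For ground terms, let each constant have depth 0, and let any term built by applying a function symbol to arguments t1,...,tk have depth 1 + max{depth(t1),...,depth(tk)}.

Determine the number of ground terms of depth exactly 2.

Let N_k count ground terms of depth at most k. Each non-constant term of depth ≤ k is some function symbol applied to depth-≤(k−1) arguments, giving N_k = 1 + N_{k-1} + N_{k-1}.
N_0 = 1
N_1 = 1 + 1 + 1 = 3
N_2 = 1 + 3 + 3 = 7
Terms of depth exactly 2: N_2 − N_1 = 7 − 3 = 4.

4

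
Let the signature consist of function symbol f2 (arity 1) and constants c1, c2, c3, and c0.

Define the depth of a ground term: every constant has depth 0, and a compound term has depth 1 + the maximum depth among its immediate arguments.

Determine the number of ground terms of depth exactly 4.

4

Let N_k = |{terms of depth ≤ k}|. Then N_0 = 4 and N_k = 4 + N_{k-1} for k ≥ 1 (one summand per function symbol, arity giving the exponent).
N_0 = 4
N_1 = 4 + 4 = 8
N_2 = 4 + 8 = 12
N_3 = 4 + 12 = 16
N_4 = 4 + 16 = 20
Terms of depth exactly 4: N_4 − N_3 = 20 − 16 = 4.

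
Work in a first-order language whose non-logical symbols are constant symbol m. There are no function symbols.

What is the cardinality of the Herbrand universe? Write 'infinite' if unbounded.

There are no function symbols, so the only ground term is the single constant.
The Herbrand universe is {m}, finite with 1 element.

1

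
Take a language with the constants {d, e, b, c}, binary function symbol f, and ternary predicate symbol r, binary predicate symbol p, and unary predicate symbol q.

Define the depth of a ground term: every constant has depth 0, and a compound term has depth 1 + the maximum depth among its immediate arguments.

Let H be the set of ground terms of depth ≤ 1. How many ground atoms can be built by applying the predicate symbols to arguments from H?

First count ground terms of depth ≤ 1.
If N_k denotes the number of depth-≤k ground terms, the 4 constants give N_0 = 4, and each function symbol of arity r contributes N_{k-1}^r new terms at level k: N_k = 4 + N_{k-1}^2.
N_0 = 4
N_1 = 4 + 4^2 = 20
So |H| = 20.
Ground atoms are formed by filling each argument slot of a predicate with a term from H, so an r-ary predicate gives |H|^r atoms:
  r: 20^3 = 8000;  p: 20^2 = 400;  q: 20
Total ground atoms: 8000 + 400 + 20 = 8420.

8420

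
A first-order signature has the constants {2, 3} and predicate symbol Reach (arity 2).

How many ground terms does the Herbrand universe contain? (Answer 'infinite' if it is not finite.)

2

There are no function symbols, so every ground term is one of the 2 constants.
The Herbrand universe is {2, 3}, which is finite with 2 elements.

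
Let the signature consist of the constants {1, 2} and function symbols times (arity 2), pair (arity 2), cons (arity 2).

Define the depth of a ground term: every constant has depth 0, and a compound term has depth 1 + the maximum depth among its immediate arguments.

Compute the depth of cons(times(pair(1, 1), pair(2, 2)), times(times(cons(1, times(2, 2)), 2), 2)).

5

depth(pair(1, 1)) = 1 + max(0, 0) = 1
depth(pair(2, 2)) = 1 + max(0, 0) = 1
depth(times(pair(1, 1), pair(2, 2))) = 1 + max(1, 1) = 2
depth(times(2, 2)) = 1 + max(0, 0) = 1
depth(cons(1, times(2, 2))) = 1 + max(0, 1) = 2
depth(times(cons(1, times(2, 2)), 2)) = 1 + max(2, 0) = 3
depth(times(times(cons(1, times(2, 2)), 2), 2)) = 1 + max(3, 0) = 4
depth(cons(times(pair(1, 1), pair(2, 2)), times(times(cons(1, times(2, 2)), 2), 2))) = 1 + max(2, 4) = 5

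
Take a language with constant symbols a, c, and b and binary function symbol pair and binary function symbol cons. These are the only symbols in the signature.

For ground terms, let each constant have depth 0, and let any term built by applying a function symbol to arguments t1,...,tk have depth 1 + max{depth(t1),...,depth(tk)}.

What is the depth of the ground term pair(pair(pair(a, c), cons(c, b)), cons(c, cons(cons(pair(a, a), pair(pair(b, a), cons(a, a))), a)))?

depth(pair(a, c)) = 1 + max(0, 0) = 1
depth(cons(c, b)) = 1 + max(0, 0) = 1
depth(pair(pair(a, c), cons(c, b))) = 1 + max(1, 1) = 2
depth(pair(a, a)) = 1 + max(0, 0) = 1
depth(pair(b, a)) = 1 + max(0, 0) = 1
depth(cons(a, a)) = 1 + max(0, 0) = 1
depth(pair(pair(b, a), cons(a, a))) = 1 + max(1, 1) = 2
depth(cons(pair(a, a), pair(pair(b, a), cons(a, a)))) = 1 + max(1, 2) = 3
depth(cons(cons(pair(a, a), pair(pair(b, a), cons(a, a))), a)) = 1 + max(3, 0) = 4
depth(cons(c, cons(cons(pair(a, a), pair(pair(b, a), cons(a, a))), a))) = 1 + max(0, 4) = 5
depth(pair(pair(pair(a, c), cons(c, b)), cons(c, cons(cons(pair(a, a), pair(pair(b, a), cons(a, a))), a)))) = 1 + max(2, 5) = 6

6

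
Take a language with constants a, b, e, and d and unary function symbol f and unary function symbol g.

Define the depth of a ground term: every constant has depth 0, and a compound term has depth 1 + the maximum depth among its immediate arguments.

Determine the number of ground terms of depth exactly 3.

Let N_k count ground terms of depth at most k. Each non-constant term of depth ≤ k is some function symbol applied to depth-≤(k−1) arguments, giving N_k = 4 + N_{k-1} + N_{k-1}.
N_0 = 4
N_1 = 4 + 4 + 4 = 12
N_2 = 4 + 12 + 12 = 28
N_3 = 4 + 28 + 28 = 60
Terms of depth exactly 3: N_3 − N_2 = 60 − 28 = 32.

32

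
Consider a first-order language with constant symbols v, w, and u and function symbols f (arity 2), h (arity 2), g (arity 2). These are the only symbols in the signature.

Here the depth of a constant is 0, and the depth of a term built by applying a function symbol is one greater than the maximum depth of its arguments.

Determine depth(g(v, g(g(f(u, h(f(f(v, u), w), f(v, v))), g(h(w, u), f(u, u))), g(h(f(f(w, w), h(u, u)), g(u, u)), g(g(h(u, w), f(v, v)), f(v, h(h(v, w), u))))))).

7

depth(f(v, u)) = 1 + max(0, 0) = 1
depth(f(f(v, u), w)) = 1 + max(1, 0) = 2
depth(f(v, v)) = 1 + max(0, 0) = 1
depth(h(f(f(v, u), w), f(v, v))) = 1 + max(2, 1) = 3
depth(f(u, h(f(f(v, u), w), f(v, v)))) = 1 + max(0, 3) = 4
depth(h(w, u)) = 1 + max(0, 0) = 1
depth(f(u, u)) = 1 + max(0, 0) = 1
depth(g(h(w, u), f(u, u))) = 1 + max(1, 1) = 2
depth(g(f(u, h(f(f(v, u), w), f(v, v))), g(h(w, u), f(u, u)))) = 1 + max(4, 2) = 5
depth(f(w, w)) = 1 + max(0, 0) = 1
depth(h(u, u)) = 1 + max(0, 0) = 1
depth(f(f(w, w), h(u, u))) = 1 + max(1, 1) = 2
depth(g(u, u)) = 1 + max(0, 0) = 1
depth(h(f(f(w, w), h(u, u)), g(u, u))) = 1 + max(2, 1) = 3
depth(h(u, w)) = 1 + max(0, 0) = 1
depth(g(h(u, w), f(v, v))) = 1 + max(1, 1) = 2
depth(h(v, w)) = 1 + max(0, 0) = 1
depth(h(h(v, w), u)) = 1 + max(1, 0) = 2
depth(f(v, h(h(v, w), u))) = 1 + max(0, 2) = 3
depth(g(g(h(u, w), f(v, v)), f(v, h(h(v, w), u)))) = 1 + max(2, 3) = 4
depth(g(h(f(f(w, w), h(u, u)), g(u, u)), g(g(h(u, w), f(v, v)), f(v, h(h(v, w), u))))) = 1 + max(3, 4) = 5
depth(g(g(f(u, h(f(f(v, u), w), f(v, v))), g(h(w, u), f(u, u))), g(h(f(f(w, w), h(u, u)), g(u, u)), g(g(h(u, w), f(v, v)), f(v, h(h(v, w), u)))))) = 1 + max(5, 5) = 6
depth(g(v, g(g(f(u, h(f(f(v, u), w), f(v, v))), g(h(w, u), f(u, u))), g(h(f(f(w, w), h(u, u)), g(u, u)), g(g(h(u, w), f(v, v)), f(v, h(h(v, w), u))))))) = 1 + max(0, 6) = 7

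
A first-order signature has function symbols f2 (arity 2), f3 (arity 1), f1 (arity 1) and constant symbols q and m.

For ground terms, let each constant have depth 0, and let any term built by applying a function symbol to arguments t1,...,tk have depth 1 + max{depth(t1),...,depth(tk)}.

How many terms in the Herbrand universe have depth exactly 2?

112

Count level by level. With function symbols f2/2, f3/1, f1/1, the terms of depth ≤ k are the 2 constants together with each function applied to depth-≤(k−1) tuples, so N_k = 2 + N_{k-1}^2 + N_{k-1} + N_{k-1}.
N_0 = 2
N_1 = 2 + 2^2 + 2 + 2 = 10
N_2 = 2 + 10^2 + 10 + 10 = 122
Terms of depth exactly 2: N_2 − N_1 = 122 − 10 = 112.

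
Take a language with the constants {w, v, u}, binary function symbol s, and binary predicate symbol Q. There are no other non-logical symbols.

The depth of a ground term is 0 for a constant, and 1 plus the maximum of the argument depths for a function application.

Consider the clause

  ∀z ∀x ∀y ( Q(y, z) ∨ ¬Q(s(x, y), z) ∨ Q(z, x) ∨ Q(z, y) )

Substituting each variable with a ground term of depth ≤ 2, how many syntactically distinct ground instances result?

3176523

Ground terms of depth ≤ 2:
  Write N_k for the number of ground terms of depth ≤ k. A term of depth ≤ k is either a constant or a function symbol applied to arguments of depth ≤ k−1, so N_k = 3 + N_{k-1}^2.
  N_0 = 3
  N_1 = 3 + 3^2 = 12
  N_2 = 3 + 12^2 = 147
So there are 147 ground terms available for substitution.
The clause has 3 distinct variables (z, x, y), each appearing in the body. In the free term algebra distinct substitutions yield syntactically distinct ground instances.
Number of ground instances = 147^3 = 3176523.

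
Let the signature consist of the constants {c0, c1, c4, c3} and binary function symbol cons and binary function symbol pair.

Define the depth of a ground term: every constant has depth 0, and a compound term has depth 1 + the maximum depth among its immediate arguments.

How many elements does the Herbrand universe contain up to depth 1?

Let N_k count ground terms of depth at most k. Each non-constant term of depth ≤ k is some function symbol applied to depth-≤(k−1) arguments, giving N_k = 4 + N_{k-1}^2 + N_{k-1}^2.
N_0 = 4
N_1 = 4 + 4^2 + 4^2 = 36

36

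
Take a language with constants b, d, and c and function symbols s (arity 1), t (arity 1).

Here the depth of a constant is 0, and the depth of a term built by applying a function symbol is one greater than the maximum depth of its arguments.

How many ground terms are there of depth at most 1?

9

Count level by level. With function symbols s/1, t/1, the terms of depth ≤ k are the 3 constants together with each function applied to depth-≤(k−1) tuples, so N_k = 3 + N_{k-1} + N_{k-1}.
N_0 = 3
N_1 = 3 + 3 + 3 = 9
Explicitly: b, d, c, s(b), s(d), s(c), t(b), t(d), t(c).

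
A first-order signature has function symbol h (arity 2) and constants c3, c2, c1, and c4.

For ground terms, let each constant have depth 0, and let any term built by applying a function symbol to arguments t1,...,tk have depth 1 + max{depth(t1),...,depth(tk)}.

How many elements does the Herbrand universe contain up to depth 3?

If N_k denotes the number of depth-≤k ground terms, the 4 constants give N_0 = 4, and each function symbol of arity r contributes N_{k-1}^r new terms at level k: N_k = 4 + N_{k-1}^2.
N_0 = 4
N_1 = 4 + 4^2 = 20
N_2 = 4 + 20^2 = 404
N_3 = 4 + 404^2 = 163220

163220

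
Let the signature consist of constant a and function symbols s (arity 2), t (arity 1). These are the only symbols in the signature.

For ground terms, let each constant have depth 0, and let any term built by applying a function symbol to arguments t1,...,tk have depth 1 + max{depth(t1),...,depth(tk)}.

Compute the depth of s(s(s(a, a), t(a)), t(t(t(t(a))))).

5

depth(s(a, a)) = 1 + max(0, 0) = 1
depth(t(a)) = 1 + depth(a) = 1 + 0 = 1
depth(s(s(a, a), t(a))) = 1 + max(1, 1) = 2
depth(t(t(a))) = 1 + depth(t(a)) = 1 + 1 = 2
depth(t(t(t(a)))) = 1 + depth(t(t(a))) = 1 + 2 = 3
depth(t(t(t(t(a))))) = 1 + depth(t(t(t(a)))) = 1 + 3 = 4
depth(s(s(s(a, a), t(a)), t(t(t(t(a)))))) = 1 + max(2, 4) = 5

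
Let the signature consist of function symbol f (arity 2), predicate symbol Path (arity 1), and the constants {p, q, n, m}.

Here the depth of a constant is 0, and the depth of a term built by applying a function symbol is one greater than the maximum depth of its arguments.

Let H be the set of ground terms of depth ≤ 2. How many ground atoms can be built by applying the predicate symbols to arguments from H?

404

First count ground terms of depth ≤ 2.
Let N_k count ground terms of depth at most k. Each non-constant term of depth ≤ k is some function symbol applied to depth-≤(k−1) arguments, giving N_k = 4 + N_{k-1}^2.
N_0 = 4
N_1 = 4 + 4^2 = 20
N_2 = 4 + 20^2 = 404
So |H| = 404.
A ground atom is a predicate applied to a tuple of terms from H, so the count is the sum over predicates of |H|^arity:
  Path: 404
Total ground atoms: 404.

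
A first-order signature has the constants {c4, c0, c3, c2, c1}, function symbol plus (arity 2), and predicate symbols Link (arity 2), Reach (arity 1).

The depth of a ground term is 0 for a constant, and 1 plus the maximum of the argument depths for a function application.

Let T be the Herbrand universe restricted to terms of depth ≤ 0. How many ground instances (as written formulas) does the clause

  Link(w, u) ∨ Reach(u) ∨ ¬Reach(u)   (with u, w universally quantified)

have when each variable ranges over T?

25

Ground terms of depth ≤ 0:
  Let N_k = |{terms of depth ≤ k}|. Then N_0 = 5 and N_k = 5 + N_{k-1}^2 for k ≥ 1 (one summand per function symbol, arity giving the exponent).
  N_0 = 5
  Explicitly: c4, c0, c3, c2, c1.
So there are 5 ground terms available for substitution.
There are 2 variables to instantiate (u, w), each occurring in at least one literal, so different choices give different ground instances.
Number of ground instances = 5^2 = 25.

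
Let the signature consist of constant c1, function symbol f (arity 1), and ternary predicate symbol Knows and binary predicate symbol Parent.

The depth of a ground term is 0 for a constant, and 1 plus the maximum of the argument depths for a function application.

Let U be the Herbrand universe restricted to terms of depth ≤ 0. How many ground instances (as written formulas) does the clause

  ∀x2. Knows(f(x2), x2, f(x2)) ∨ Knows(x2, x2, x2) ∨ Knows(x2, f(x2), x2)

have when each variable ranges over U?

1

Ground terms of depth ≤ 0:
  Let N_k count ground terms of depth at most k. Each non-constant term of depth ≤ k is some function symbol applied to depth-≤(k−1) arguments, giving N_k = 1 + N_{k-1}.
  N_0 = 1
  Explicitly: c1.
So there is exactly 1 ground term available for substitution.
The variable x2 ranges independently over the available ground terms, and distinct assignments produce distinct instances.
Number of ground instances = 1.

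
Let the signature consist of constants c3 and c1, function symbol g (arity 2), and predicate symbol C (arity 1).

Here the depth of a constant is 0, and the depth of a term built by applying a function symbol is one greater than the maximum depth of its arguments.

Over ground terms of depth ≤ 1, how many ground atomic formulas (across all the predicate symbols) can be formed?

First count ground terms of depth ≤ 1.
Count level by level. With function symbols g/2, the terms of depth ≤ k are the 2 constants together with each function applied to depth-≤(k−1) tuples, so N_k = 2 + N_{k-1}^2.
N_0 = 2
N_1 = 2 + 2^2 = 6
Explicitly: c3, c1, g(c3, c3), g(c3, c1), g(c1, c3), g(c1, c1).
So |H| = 6.
Each predicate of arity r yields |H|^r ground atoms (one per choice of an r-tuple from H):
  C: 6
Total ground atoms: 6.

6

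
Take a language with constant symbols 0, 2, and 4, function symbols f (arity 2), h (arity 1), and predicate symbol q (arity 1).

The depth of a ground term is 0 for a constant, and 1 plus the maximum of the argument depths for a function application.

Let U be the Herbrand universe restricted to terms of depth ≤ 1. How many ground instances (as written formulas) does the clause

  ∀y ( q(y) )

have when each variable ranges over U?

15

Ground terms of depth ≤ 1:
  Write N_k for the number of ground terms of depth ≤ k. A term of depth ≤ k is either a constant or a function symbol applied to arguments of depth ≤ k−1, so N_k = 3 + N_{k-1}^2 + N_{k-1}.
  N_0 = 3
  N_1 = 3 + 3^2 + 3 = 15
So there are 15 ground terms available for substitution.
The body mentions the single quantified variable y; since ground terms form a free algebra, no two substitutions collapse to the same formula.
Number of ground instances = 15.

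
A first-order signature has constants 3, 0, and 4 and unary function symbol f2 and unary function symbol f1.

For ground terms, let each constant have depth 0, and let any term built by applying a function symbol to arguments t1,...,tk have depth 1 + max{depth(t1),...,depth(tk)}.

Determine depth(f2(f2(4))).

2

depth(f2(4)) = 1 + depth(4) = 1 + 0 = 1
depth(f2(f2(4))) = 1 + depth(f2(4)) = 1 + 1 = 2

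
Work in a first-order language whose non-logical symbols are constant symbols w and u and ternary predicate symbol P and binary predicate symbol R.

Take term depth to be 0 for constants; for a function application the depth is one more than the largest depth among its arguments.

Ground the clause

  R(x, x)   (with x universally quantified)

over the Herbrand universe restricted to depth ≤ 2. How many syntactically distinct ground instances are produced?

Ground terms of depth ≤ 2:
  With no function symbols every ground term is a constant, so there are exactly 2 ground terms at every depth bound.
  N_0 = 2
  N_1 = 2
  N_2 = 2
  Explicitly: w, u.
So there are 2 ground terms available for substitution.
The clause has 1 distinct variable (x), which appears in the body. In the free term algebra distinct substitutions yield syntactically distinct ground instances.
Number of ground instances = 2.

2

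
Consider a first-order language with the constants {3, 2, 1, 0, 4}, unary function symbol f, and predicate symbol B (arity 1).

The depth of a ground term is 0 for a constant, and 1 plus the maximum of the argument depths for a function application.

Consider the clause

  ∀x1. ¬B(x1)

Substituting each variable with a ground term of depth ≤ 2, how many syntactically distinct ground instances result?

15

Ground terms of depth ≤ 2:
  If N_k denotes the number of depth-≤k ground terms, the 5 constants give N_0 = 5, and each function symbol of arity r contributes N_{k-1}^r new terms at level k: N_k = 5 + N_{k-1}.
  N_0 = 5
  N_1 = 5 + 5 = 10
  N_2 = 5 + 10 = 15
So there are 15 ground terms available for substitution.
The clause has 1 distinct variable (x1), which appears in the body. In the free term algebra distinct substitutions yield syntactically distinct ground instances.
Number of ground instances = 15.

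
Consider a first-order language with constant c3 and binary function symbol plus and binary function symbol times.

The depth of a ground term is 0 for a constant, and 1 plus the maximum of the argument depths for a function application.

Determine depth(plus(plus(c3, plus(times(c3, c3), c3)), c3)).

depth(times(c3, c3)) = 1 + max(0, 0) = 1
depth(plus(times(c3, c3), c3)) = 1 + max(1, 0) = 2
depth(plus(c3, plus(times(c3, c3), c3))) = 1 + max(0, 2) = 3
depth(plus(plus(c3, plus(times(c3, c3), c3)), c3)) = 1 + max(3, 0) = 4

4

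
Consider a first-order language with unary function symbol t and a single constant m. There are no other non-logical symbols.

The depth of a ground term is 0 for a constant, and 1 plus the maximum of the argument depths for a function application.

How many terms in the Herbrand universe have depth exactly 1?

Count level by level. With function symbols t/1, the terms of depth ≤ k are the 1 constant together with each function applied to depth-≤(k−1) tuples, so N_k = 1 + N_{k-1}.
N_0 = 1
N_1 = 1 + 1 = 2
Terms of depth exactly 1: N_1 − N_0 = 2 − 1 = 1.

1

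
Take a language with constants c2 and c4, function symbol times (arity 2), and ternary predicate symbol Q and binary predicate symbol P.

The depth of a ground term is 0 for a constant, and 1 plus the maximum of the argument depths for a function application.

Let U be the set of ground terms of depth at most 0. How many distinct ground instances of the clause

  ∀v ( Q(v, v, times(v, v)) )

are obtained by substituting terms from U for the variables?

Ground terms of depth ≤ 0:
  Let N_k count ground terms of depth at most k. Each non-constant term of depth ≤ k is some function symbol applied to depth-≤(k−1) arguments, giving N_k = 2 + N_{k-1}^2.
  N_0 = 2
  Explicitly: c2, c4.
So there are 2 ground terms available for substitution.
The clause has 1 distinct variable (v), which appears in the body. In the free term algebra distinct substitutions yield syntactically distinct ground instances.
Number of ground instances = 2.

2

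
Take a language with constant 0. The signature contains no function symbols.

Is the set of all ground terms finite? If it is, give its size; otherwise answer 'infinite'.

1

There are no function symbols, so the only ground term is the single constant.
The Herbrand universe is {0}, finite with 1 element.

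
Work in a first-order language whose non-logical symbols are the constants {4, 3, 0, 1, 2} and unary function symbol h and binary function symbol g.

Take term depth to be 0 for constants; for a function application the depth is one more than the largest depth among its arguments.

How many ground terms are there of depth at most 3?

1601495

Count level by level. With function symbols h/1, g/2, the terms of depth ≤ k are the 5 constants together with each function applied to depth-≤(k−1) tuples, so N_k = 5 + N_{k-1} + N_{k-1}^2.
N_0 = 5
N_1 = 5 + 5 + 5^2 = 35
N_2 = 5 + 35 + 35^2 = 1265
N_3 = 5 + 1265 + 1265^2 = 1601495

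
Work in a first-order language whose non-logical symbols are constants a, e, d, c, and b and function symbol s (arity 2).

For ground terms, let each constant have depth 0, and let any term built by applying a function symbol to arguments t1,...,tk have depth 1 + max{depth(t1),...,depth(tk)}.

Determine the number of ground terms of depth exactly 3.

818125

Let N_k count ground terms of depth at most k. Each non-constant term of depth ≤ k is some function symbol applied to depth-≤(k−1) arguments, giving N_k = 5 + N_{k-1}^2.
N_0 = 5
N_1 = 5 + 5^2 = 30
N_2 = 5 + 30^2 = 905
N_3 = 5 + 905^2 = 819030
Terms of depth exactly 3: N_3 − N_2 = 819030 − 905 = 818125.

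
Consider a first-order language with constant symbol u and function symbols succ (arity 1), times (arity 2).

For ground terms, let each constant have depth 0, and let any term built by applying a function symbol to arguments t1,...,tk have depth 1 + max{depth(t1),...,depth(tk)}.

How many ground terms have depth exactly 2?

10

Let N_k count ground terms of depth at most k. Each non-constant term of depth ≤ k is some function symbol applied to depth-≤(k−1) arguments, giving N_k = 1 + N_{k-1} + N_{k-1}^2.
N_0 = 1
N_1 = 1 + 1 + 1^2 = 3
N_2 = 1 + 3 + 3^2 = 13
Terms of depth exactly 2: N_2 − N_1 = 13 − 3 = 10.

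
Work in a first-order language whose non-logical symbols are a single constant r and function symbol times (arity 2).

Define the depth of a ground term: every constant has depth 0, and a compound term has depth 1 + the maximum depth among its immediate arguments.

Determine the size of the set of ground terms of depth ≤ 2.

5

Write N_k for the number of ground terms of depth ≤ k. A term of depth ≤ k is either a constant or a function symbol applied to arguments of depth ≤ k−1, so N_k = 1 + N_{k-1}^2.
N_0 = 1
N_1 = 1 + 1^2 = 2
N_2 = 1 + 2^2 = 5
Explicitly: r, times(r, r), times(r, times(r, r)), times(times(r, r), r), times(times(r, r), times(r, r)).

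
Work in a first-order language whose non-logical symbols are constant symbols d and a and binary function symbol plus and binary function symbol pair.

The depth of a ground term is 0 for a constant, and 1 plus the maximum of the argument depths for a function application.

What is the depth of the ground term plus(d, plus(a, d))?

2

depth(plus(a, d)) = 1 + max(0, 0) = 1
depth(plus(d, plus(a, d))) = 1 + max(0, 1) = 2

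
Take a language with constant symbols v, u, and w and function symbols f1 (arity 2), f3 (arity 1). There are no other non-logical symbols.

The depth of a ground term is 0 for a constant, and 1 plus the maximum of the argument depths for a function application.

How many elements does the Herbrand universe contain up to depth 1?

15

Let N_k = |{terms of depth ≤ k}|. Then N_0 = 3 and N_k = 3 + N_{k-1}^2 + N_{k-1} for k ≥ 1 (one summand per function symbol, arity giving the exponent).
N_0 = 3
N_1 = 3 + 3^2 + 3 = 15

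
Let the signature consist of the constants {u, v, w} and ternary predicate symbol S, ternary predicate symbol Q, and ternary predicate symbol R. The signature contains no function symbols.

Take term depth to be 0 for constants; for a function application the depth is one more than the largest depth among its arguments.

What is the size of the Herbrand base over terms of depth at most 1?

81

First count ground terms of depth ≤ 1.
With no function symbols every ground term is a constant, so there are exactly 3 ground terms at every depth bound.
N_0 = 3
N_1 = 3
So |H| = 3.
Ground atoms are formed by filling each argument slot of a predicate with a term from H, so an r-ary predicate gives |H|^r atoms:
  S: 3^3 = 27;  Q: 3^3 = 27;  R: 3^3 = 27
Total ground atoms: 27 + 27 + 27 = 81.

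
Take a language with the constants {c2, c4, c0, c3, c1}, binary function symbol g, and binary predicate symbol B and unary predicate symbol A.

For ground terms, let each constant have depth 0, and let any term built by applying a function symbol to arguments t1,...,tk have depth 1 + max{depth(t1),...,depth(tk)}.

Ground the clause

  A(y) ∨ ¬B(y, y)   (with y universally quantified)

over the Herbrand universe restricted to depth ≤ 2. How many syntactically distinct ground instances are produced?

905

Ground terms of depth ≤ 2:
  Count level by level. With function symbols g/2, the terms of depth ≤ k are the 5 constants together with each function applied to depth-≤(k−1) tuples, so N_k = 5 + N_{k-1}^2.
  N_0 = 5
  N_1 = 5 + 5^2 = 30
  N_2 = 5 + 30^2 = 905
So there are 905 ground terms available for substitution.
The body mentions the single quantified variable y; since ground terms form a free algebra, no two substitutions collapse to the same formula.
Number of ground instances = 905.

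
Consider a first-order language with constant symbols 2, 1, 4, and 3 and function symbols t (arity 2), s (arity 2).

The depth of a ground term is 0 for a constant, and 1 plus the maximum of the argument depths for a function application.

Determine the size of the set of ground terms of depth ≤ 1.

36

If N_k denotes the number of depth-≤k ground terms, the 4 constants give N_0 = 4, and each function symbol of arity r contributes N_{k-1}^r new terms at level k: N_k = 4 + N_{k-1}^2 + N_{k-1}^2.
N_0 = 4
N_1 = 4 + 4^2 + 4^2 = 36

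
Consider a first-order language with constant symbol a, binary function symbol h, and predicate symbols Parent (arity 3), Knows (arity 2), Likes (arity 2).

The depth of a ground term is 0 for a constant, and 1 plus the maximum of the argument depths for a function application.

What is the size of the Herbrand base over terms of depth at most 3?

18928

First count ground terms of depth ≤ 3.
Let N_k = |{terms of depth ≤ k}|. Then N_0 = 1 and N_k = 1 + N_{k-1}^2 for k ≥ 1 (one summand per function symbol, arity giving the exponent).
N_0 = 1
N_1 = 1 + 1^2 = 2
N_2 = 1 + 2^2 = 5
N_3 = 1 + 5^2 = 26
So |H| = 26.
A ground atom is a predicate applied to a tuple of terms from H, so the count is the sum over predicates of |H|^arity:
  Parent: 26^3 = 17576;  Knows: 26^2 = 676;  Likes: 26^2 = 676
Total ground atoms: 17576 + 676 + 676 = 18928.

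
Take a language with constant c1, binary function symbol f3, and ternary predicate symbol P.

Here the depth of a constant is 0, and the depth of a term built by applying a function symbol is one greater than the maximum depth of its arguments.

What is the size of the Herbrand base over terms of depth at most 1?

8

First count ground terms of depth ≤ 1.
Write N_k for the number of ground terms of depth ≤ k. A term of depth ≤ k is either a constant or a function symbol applied to arguments of depth ≤ k−1, so N_k = 1 + N_{k-1}^2.
N_0 = 1
N_1 = 1 + 1^2 = 2
Explicitly: c1, f3(c1, c1).
So |H| = 2.
A ground atom is a predicate applied to a tuple of terms from H, so the count is the sum over predicates of |H|^arity:
  P: 2^3 = 8
Total ground atoms: 8.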